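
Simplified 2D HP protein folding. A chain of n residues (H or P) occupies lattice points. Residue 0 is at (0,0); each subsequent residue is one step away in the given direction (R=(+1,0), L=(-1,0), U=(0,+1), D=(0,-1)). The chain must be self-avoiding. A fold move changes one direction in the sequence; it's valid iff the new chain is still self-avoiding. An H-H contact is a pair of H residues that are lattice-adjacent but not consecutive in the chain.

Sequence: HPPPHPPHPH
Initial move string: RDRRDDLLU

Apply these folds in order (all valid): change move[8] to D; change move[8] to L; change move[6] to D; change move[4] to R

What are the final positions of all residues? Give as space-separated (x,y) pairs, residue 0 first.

Initial moves: RDRRDDLLU
Fold: move[8]->D => RDRRDDLLD (positions: [(0, 0), (1, 0), (1, -1), (2, -1), (3, -1), (3, -2), (3, -3), (2, -3), (1, -3), (1, -4)])
Fold: move[8]->L => RDRRDDLLL (positions: [(0, 0), (1, 0), (1, -1), (2, -1), (3, -1), (3, -2), (3, -3), (2, -3), (1, -3), (0, -3)])
Fold: move[6]->D => RDRRDDDLL (positions: [(0, 0), (1, 0), (1, -1), (2, -1), (3, -1), (3, -2), (3, -3), (3, -4), (2, -4), (1, -4)])
Fold: move[4]->R => RDRRRDDLL (positions: [(0, 0), (1, 0), (1, -1), (2, -1), (3, -1), (4, -1), (4, -2), (4, -3), (3, -3), (2, -3)])

Answer: (0,0) (1,0) (1,-1) (2,-1) (3,-1) (4,-1) (4,-2) (4,-3) (3,-3) (2,-3)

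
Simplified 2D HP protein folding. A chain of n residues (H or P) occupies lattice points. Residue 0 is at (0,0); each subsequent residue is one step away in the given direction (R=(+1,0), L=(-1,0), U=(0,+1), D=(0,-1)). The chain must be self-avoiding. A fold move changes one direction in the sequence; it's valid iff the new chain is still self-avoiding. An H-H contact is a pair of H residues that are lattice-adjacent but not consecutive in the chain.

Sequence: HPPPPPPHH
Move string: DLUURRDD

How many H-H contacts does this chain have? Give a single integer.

Answer: 1

Derivation:
Positions: [(0, 0), (0, -1), (-1, -1), (-1, 0), (-1, 1), (0, 1), (1, 1), (1, 0), (1, -1)]
H-H contact: residue 0 @(0,0) - residue 7 @(1, 0)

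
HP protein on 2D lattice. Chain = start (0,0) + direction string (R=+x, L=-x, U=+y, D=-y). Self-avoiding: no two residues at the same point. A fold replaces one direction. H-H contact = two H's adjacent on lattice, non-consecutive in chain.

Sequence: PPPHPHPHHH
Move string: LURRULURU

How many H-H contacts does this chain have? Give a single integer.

Positions: [(0, 0), (-1, 0), (-1, 1), (0, 1), (1, 1), (1, 2), (0, 2), (0, 3), (1, 3), (1, 4)]
H-H contact: residue 5 @(1,2) - residue 8 @(1, 3)

Answer: 1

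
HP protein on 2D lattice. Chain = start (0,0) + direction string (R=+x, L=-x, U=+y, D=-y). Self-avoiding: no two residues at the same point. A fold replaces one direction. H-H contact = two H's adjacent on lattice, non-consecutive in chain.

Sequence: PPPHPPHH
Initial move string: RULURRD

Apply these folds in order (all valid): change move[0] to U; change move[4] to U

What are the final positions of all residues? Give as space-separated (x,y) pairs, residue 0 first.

Answer: (0,0) (0,1) (0,2) (-1,2) (-1,3) (-1,4) (0,4) (0,3)

Derivation:
Initial moves: RULURRD
Fold: move[0]->U => UULURRD (positions: [(0, 0), (0, 1), (0, 2), (-1, 2), (-1, 3), (0, 3), (1, 3), (1, 2)])
Fold: move[4]->U => UULUURD (positions: [(0, 0), (0, 1), (0, 2), (-1, 2), (-1, 3), (-1, 4), (0, 4), (0, 3)])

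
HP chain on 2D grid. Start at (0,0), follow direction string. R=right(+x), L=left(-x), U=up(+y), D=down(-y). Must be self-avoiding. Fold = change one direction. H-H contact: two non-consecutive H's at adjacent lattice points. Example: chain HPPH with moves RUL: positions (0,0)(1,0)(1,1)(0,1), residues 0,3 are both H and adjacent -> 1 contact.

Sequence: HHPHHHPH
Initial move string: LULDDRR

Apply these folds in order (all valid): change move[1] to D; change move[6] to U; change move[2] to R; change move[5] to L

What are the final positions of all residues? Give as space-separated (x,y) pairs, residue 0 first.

Initial moves: LULDDRR
Fold: move[1]->D => LDLDDRR (positions: [(0, 0), (-1, 0), (-1, -1), (-2, -1), (-2, -2), (-2, -3), (-1, -3), (0, -3)])
Fold: move[6]->U => LDLDDRU (positions: [(0, 0), (-1, 0), (-1, -1), (-2, -1), (-2, -2), (-2, -3), (-1, -3), (-1, -2)])
Fold: move[2]->R => LDRDDRU (positions: [(0, 0), (-1, 0), (-1, -1), (0, -1), (0, -2), (0, -3), (1, -3), (1, -2)])
Fold: move[5]->L => LDRDDLU (positions: [(0, 0), (-1, 0), (-1, -1), (0, -1), (0, -2), (0, -3), (-1, -3), (-1, -2)])

Answer: (0,0) (-1,0) (-1,-1) (0,-1) (0,-2) (0,-3) (-1,-3) (-1,-2)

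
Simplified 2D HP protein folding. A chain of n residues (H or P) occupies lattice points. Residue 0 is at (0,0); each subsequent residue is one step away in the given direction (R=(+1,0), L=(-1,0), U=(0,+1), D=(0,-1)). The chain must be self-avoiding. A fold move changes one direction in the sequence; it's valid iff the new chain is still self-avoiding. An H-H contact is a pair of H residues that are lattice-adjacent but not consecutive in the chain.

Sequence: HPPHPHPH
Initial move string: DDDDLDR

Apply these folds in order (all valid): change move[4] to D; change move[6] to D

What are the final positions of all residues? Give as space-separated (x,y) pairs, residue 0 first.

Answer: (0,0) (0,-1) (0,-2) (0,-3) (0,-4) (0,-5) (0,-6) (0,-7)

Derivation:
Initial moves: DDDDLDR
Fold: move[4]->D => DDDDDDR (positions: [(0, 0), (0, -1), (0, -2), (0, -3), (0, -4), (0, -5), (0, -6), (1, -6)])
Fold: move[6]->D => DDDDDDD (positions: [(0, 0), (0, -1), (0, -2), (0, -3), (0, -4), (0, -5), (0, -6), (0, -7)])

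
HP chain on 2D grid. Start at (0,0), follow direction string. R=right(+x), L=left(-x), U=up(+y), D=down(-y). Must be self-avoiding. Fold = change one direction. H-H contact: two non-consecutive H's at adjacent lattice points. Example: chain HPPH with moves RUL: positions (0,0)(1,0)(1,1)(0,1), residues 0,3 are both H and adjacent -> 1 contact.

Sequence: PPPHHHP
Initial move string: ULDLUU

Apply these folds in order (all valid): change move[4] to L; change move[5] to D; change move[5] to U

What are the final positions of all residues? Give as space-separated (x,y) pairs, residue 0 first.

Answer: (0,0) (0,1) (-1,1) (-1,0) (-2,0) (-3,0) (-3,1)

Derivation:
Initial moves: ULDLUU
Fold: move[4]->L => ULDLLU (positions: [(0, 0), (0, 1), (-1, 1), (-1, 0), (-2, 0), (-3, 0), (-3, 1)])
Fold: move[5]->D => ULDLLD (positions: [(0, 0), (0, 1), (-1, 1), (-1, 0), (-2, 0), (-3, 0), (-3, -1)])
Fold: move[5]->U => ULDLLU (positions: [(0, 0), (0, 1), (-1, 1), (-1, 0), (-2, 0), (-3, 0), (-3, 1)])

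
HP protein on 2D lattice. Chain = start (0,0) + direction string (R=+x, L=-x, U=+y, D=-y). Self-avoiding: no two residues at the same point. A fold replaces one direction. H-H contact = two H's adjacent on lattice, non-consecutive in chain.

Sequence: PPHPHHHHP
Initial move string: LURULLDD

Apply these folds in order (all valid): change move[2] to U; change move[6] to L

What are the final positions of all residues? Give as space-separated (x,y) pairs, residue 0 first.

Answer: (0,0) (-1,0) (-1,1) (-1,2) (-1,3) (-2,3) (-3,3) (-4,3) (-4,2)

Derivation:
Initial moves: LURULLDD
Fold: move[2]->U => LUUULLDD (positions: [(0, 0), (-1, 0), (-1, 1), (-1, 2), (-1, 3), (-2, 3), (-3, 3), (-3, 2), (-3, 1)])
Fold: move[6]->L => LUUULLLD (positions: [(0, 0), (-1, 0), (-1, 1), (-1, 2), (-1, 3), (-2, 3), (-3, 3), (-4, 3), (-4, 2)])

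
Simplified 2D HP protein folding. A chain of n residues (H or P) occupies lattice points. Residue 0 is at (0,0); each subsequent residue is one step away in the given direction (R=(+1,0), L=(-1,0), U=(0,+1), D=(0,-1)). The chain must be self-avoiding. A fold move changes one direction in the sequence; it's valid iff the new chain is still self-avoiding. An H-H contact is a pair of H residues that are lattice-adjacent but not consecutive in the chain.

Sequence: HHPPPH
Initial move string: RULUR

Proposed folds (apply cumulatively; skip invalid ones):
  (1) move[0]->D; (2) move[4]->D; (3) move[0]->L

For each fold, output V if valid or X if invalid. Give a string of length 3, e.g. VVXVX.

Initial: RULUR -> [(0, 0), (1, 0), (1, 1), (0, 1), (0, 2), (1, 2)]
Fold 1: move[0]->D => DULUR INVALID (collision), skipped
Fold 2: move[4]->D => RULUD INVALID (collision), skipped
Fold 3: move[0]->L => LULUR VALID

Answer: XXV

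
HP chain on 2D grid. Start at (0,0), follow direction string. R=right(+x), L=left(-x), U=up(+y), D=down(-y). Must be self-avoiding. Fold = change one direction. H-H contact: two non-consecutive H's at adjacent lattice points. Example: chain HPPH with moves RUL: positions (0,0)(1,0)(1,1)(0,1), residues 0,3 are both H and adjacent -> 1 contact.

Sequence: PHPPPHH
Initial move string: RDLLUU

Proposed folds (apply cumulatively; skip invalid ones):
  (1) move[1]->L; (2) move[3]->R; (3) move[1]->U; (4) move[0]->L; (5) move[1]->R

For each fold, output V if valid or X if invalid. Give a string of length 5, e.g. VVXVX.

Answer: XXVVX

Derivation:
Initial: RDLLUU -> [(0, 0), (1, 0), (1, -1), (0, -1), (-1, -1), (-1, 0), (-1, 1)]
Fold 1: move[1]->L => RLLLUU INVALID (collision), skipped
Fold 2: move[3]->R => RDLRUU INVALID (collision), skipped
Fold 3: move[1]->U => RULLUU VALID
Fold 4: move[0]->L => LULLUU VALID
Fold 5: move[1]->R => LRLLUU INVALID (collision), skipped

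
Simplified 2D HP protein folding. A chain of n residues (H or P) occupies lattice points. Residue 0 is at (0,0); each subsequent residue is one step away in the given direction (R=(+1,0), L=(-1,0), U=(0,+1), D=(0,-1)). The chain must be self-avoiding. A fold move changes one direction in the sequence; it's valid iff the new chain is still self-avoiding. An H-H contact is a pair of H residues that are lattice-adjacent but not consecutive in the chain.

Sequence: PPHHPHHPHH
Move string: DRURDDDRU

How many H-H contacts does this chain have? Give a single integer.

Answer: 2

Derivation:
Positions: [(0, 0), (0, -1), (1, -1), (1, 0), (2, 0), (2, -1), (2, -2), (2, -3), (3, -3), (3, -2)]
H-H contact: residue 2 @(1,-1) - residue 5 @(2, -1)
H-H contact: residue 6 @(2,-2) - residue 9 @(3, -2)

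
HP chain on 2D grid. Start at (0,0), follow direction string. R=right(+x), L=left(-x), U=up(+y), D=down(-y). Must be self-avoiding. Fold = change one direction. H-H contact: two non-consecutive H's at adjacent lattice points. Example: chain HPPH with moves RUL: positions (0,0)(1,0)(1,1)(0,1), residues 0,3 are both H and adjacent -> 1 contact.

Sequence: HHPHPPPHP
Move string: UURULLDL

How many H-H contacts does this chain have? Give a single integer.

Positions: [(0, 0), (0, 1), (0, 2), (1, 2), (1, 3), (0, 3), (-1, 3), (-1, 2), (-2, 2)]
No H-H contacts found.

Answer: 0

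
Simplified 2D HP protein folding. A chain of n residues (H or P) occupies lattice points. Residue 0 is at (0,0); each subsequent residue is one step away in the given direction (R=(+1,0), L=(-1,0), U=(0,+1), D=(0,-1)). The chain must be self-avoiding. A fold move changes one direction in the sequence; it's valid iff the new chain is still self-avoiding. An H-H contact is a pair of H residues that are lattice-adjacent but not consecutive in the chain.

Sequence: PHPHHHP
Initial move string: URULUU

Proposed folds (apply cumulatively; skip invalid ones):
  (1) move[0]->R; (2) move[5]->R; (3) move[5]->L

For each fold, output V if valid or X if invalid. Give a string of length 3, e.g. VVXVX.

Answer: VVV

Derivation:
Initial: URULUU -> [(0, 0), (0, 1), (1, 1), (1, 2), (0, 2), (0, 3), (0, 4)]
Fold 1: move[0]->R => RRULUU VALID
Fold 2: move[5]->R => RRULUR VALID
Fold 3: move[5]->L => RRULUL VALID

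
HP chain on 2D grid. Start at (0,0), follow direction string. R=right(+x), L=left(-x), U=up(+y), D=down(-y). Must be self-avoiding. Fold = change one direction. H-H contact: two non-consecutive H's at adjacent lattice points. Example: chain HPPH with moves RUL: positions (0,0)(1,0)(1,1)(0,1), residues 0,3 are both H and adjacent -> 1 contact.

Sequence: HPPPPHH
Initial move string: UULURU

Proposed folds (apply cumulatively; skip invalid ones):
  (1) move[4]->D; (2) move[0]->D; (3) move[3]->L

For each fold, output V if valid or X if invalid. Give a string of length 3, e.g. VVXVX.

Answer: XXX

Derivation:
Initial: UULURU -> [(0, 0), (0, 1), (0, 2), (-1, 2), (-1, 3), (0, 3), (0, 4)]
Fold 1: move[4]->D => UULUDU INVALID (collision), skipped
Fold 2: move[0]->D => DULURU INVALID (collision), skipped
Fold 3: move[3]->L => UULLRU INVALID (collision), skipped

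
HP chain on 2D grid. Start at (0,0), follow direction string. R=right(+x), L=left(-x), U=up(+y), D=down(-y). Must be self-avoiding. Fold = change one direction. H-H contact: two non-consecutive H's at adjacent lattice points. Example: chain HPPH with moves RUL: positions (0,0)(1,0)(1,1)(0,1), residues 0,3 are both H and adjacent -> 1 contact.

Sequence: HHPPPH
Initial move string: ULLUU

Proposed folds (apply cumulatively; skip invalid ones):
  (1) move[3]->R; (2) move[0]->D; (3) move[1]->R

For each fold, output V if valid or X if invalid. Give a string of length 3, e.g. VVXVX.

Answer: XVX

Derivation:
Initial: ULLUU -> [(0, 0), (0, 1), (-1, 1), (-2, 1), (-2, 2), (-2, 3)]
Fold 1: move[3]->R => ULLRU INVALID (collision), skipped
Fold 2: move[0]->D => DLLUU VALID
Fold 3: move[1]->R => DRLUU INVALID (collision), skipped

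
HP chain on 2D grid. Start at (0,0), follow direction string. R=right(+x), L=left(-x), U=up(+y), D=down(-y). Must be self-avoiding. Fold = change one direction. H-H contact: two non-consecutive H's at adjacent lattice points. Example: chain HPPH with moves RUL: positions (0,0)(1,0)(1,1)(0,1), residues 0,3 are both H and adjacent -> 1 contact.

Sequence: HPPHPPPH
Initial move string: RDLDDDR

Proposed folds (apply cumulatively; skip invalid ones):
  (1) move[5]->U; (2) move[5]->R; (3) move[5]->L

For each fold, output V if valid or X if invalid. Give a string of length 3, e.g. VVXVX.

Answer: XVX

Derivation:
Initial: RDLDDDR -> [(0, 0), (1, 0), (1, -1), (0, -1), (0, -2), (0, -3), (0, -4), (1, -4)]
Fold 1: move[5]->U => RDLDDUR INVALID (collision), skipped
Fold 2: move[5]->R => RDLDDRR VALID
Fold 3: move[5]->L => RDLDDLR INVALID (collision), skipped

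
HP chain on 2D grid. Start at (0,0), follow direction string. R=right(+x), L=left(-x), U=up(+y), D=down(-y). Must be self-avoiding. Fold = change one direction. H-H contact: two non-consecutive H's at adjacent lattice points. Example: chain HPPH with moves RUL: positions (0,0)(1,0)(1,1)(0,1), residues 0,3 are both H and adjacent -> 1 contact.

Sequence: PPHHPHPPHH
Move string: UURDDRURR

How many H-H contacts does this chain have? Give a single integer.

Positions: [(0, 0), (0, 1), (0, 2), (1, 2), (1, 1), (1, 0), (2, 0), (2, 1), (3, 1), (4, 1)]
No H-H contacts found.

Answer: 0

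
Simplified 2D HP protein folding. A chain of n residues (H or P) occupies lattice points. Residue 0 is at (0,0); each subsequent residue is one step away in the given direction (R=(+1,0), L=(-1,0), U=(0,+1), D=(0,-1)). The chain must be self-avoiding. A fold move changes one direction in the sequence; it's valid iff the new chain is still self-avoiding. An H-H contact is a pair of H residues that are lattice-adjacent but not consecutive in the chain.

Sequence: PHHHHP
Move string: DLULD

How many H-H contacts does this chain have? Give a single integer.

Answer: 0

Derivation:
Positions: [(0, 0), (0, -1), (-1, -1), (-1, 0), (-2, 0), (-2, -1)]
No H-H contacts found.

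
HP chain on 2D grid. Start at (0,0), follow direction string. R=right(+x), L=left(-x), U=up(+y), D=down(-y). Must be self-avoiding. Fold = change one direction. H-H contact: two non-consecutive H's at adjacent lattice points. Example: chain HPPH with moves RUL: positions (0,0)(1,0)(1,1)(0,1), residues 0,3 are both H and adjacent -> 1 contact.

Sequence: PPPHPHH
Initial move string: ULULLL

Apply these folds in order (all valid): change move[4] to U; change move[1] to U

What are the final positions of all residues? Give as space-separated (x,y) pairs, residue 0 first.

Answer: (0,0) (0,1) (0,2) (0,3) (-1,3) (-1,4) (-2,4)

Derivation:
Initial moves: ULULLL
Fold: move[4]->U => ULULUL (positions: [(0, 0), (0, 1), (-1, 1), (-1, 2), (-2, 2), (-2, 3), (-3, 3)])
Fold: move[1]->U => UUULUL (positions: [(0, 0), (0, 1), (0, 2), (0, 3), (-1, 3), (-1, 4), (-2, 4)])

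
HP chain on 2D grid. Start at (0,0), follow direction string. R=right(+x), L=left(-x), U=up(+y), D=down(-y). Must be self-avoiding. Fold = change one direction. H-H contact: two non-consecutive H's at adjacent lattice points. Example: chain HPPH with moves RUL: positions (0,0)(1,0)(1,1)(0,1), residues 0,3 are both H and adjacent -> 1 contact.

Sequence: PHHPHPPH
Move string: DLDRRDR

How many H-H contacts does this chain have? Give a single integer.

Answer: 1

Derivation:
Positions: [(0, 0), (0, -1), (-1, -1), (-1, -2), (0, -2), (1, -2), (1, -3), (2, -3)]
H-H contact: residue 1 @(0,-1) - residue 4 @(0, -2)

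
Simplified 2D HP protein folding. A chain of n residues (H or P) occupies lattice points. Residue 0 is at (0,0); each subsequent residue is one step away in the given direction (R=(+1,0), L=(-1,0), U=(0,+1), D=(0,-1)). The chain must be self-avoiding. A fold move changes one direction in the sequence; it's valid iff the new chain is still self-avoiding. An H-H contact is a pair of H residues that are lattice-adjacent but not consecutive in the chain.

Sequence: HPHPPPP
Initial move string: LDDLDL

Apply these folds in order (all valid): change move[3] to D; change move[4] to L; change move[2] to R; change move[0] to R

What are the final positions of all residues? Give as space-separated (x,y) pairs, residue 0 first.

Initial moves: LDDLDL
Fold: move[3]->D => LDDDDL (positions: [(0, 0), (-1, 0), (-1, -1), (-1, -2), (-1, -3), (-1, -4), (-2, -4)])
Fold: move[4]->L => LDDDLL (positions: [(0, 0), (-1, 0), (-1, -1), (-1, -2), (-1, -3), (-2, -3), (-3, -3)])
Fold: move[2]->R => LDRDLL (positions: [(0, 0), (-1, 0), (-1, -1), (0, -1), (0, -2), (-1, -2), (-2, -2)])
Fold: move[0]->R => RDRDLL (positions: [(0, 0), (1, 0), (1, -1), (2, -1), (2, -2), (1, -2), (0, -2)])

Answer: (0,0) (1,0) (1,-1) (2,-1) (2,-2) (1,-2) (0,-2)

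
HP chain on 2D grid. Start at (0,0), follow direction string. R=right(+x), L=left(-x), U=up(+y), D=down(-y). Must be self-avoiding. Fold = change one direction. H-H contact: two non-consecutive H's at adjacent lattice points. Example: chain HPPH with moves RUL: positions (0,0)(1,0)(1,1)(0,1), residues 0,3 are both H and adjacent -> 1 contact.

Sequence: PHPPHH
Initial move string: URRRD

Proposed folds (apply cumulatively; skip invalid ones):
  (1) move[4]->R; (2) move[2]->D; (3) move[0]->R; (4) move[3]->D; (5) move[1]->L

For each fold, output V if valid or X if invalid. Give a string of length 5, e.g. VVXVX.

Initial: URRRD -> [(0, 0), (0, 1), (1, 1), (2, 1), (3, 1), (3, 0)]
Fold 1: move[4]->R => URRRR VALID
Fold 2: move[2]->D => URDRR VALID
Fold 3: move[0]->R => RRDRR VALID
Fold 4: move[3]->D => RRDDR VALID
Fold 5: move[1]->L => RLDDR INVALID (collision), skipped

Answer: VVVVX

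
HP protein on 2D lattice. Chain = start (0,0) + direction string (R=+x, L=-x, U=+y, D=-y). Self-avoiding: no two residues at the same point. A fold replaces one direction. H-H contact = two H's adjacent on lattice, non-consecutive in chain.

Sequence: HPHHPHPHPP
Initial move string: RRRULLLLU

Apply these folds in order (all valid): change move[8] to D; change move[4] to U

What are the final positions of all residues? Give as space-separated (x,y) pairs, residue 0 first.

Initial moves: RRRULLLLU
Fold: move[8]->D => RRRULLLLD (positions: [(0, 0), (1, 0), (2, 0), (3, 0), (3, 1), (2, 1), (1, 1), (0, 1), (-1, 1), (-1, 0)])
Fold: move[4]->U => RRRUULLLD (positions: [(0, 0), (1, 0), (2, 0), (3, 0), (3, 1), (3, 2), (2, 2), (1, 2), (0, 2), (0, 1)])

Answer: (0,0) (1,0) (2,0) (3,0) (3,1) (3,2) (2,2) (1,2) (0,2) (0,1)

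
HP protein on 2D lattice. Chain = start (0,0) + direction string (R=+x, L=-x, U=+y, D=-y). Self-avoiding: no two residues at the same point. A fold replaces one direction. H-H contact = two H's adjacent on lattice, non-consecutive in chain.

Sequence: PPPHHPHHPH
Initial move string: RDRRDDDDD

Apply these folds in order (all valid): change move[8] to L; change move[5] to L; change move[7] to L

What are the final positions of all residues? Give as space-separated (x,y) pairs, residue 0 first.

Initial moves: RDRRDDDDD
Fold: move[8]->L => RDRRDDDDL (positions: [(0, 0), (1, 0), (1, -1), (2, -1), (3, -1), (3, -2), (3, -3), (3, -4), (3, -5), (2, -5)])
Fold: move[5]->L => RDRRDLDDL (positions: [(0, 0), (1, 0), (1, -1), (2, -1), (3, -1), (3, -2), (2, -2), (2, -3), (2, -4), (1, -4)])
Fold: move[7]->L => RDRRDLDLL (positions: [(0, 0), (1, 0), (1, -1), (2, -1), (3, -1), (3, -2), (2, -2), (2, -3), (1, -3), (0, -3)])

Answer: (0,0) (1,0) (1,-1) (2,-1) (3,-1) (3,-2) (2,-2) (2,-3) (1,-3) (0,-3)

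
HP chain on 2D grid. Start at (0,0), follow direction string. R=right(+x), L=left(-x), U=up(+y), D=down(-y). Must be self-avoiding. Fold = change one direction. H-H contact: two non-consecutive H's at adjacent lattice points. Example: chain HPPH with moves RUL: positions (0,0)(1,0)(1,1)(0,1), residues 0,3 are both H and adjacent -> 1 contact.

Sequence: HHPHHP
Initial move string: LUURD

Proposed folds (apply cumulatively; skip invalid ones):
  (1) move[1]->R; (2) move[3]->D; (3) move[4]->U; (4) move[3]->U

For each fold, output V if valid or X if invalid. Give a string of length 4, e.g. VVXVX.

Answer: XXVV

Derivation:
Initial: LUURD -> [(0, 0), (-1, 0), (-1, 1), (-1, 2), (0, 2), (0, 1)]
Fold 1: move[1]->R => LRURD INVALID (collision), skipped
Fold 2: move[3]->D => LUUDD INVALID (collision), skipped
Fold 3: move[4]->U => LUURU VALID
Fold 4: move[3]->U => LUUUU VALID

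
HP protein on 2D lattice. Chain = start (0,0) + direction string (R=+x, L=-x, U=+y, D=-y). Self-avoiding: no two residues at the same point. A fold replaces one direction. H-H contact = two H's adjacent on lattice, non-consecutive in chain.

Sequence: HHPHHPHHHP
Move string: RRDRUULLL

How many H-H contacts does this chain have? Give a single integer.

Answer: 1

Derivation:
Positions: [(0, 0), (1, 0), (2, 0), (2, -1), (3, -1), (3, 0), (3, 1), (2, 1), (1, 1), (0, 1)]
H-H contact: residue 1 @(1,0) - residue 8 @(1, 1)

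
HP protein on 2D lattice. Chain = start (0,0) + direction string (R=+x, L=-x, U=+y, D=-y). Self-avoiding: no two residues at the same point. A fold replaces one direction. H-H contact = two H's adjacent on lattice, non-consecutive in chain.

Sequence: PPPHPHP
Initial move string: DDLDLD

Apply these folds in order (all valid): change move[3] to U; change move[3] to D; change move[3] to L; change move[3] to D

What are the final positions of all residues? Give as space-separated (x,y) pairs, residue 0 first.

Answer: (0,0) (0,-1) (0,-2) (-1,-2) (-1,-3) (-2,-3) (-2,-4)

Derivation:
Initial moves: DDLDLD
Fold: move[3]->U => DDLULD (positions: [(0, 0), (0, -1), (0, -2), (-1, -2), (-1, -1), (-2, -1), (-2, -2)])
Fold: move[3]->D => DDLDLD (positions: [(0, 0), (0, -1), (0, -2), (-1, -2), (-1, -3), (-2, -3), (-2, -4)])
Fold: move[3]->L => DDLLLD (positions: [(0, 0), (0, -1), (0, -2), (-1, -2), (-2, -2), (-3, -2), (-3, -3)])
Fold: move[3]->D => DDLDLD (positions: [(0, 0), (0, -1), (0, -2), (-1, -2), (-1, -3), (-2, -3), (-2, -4)])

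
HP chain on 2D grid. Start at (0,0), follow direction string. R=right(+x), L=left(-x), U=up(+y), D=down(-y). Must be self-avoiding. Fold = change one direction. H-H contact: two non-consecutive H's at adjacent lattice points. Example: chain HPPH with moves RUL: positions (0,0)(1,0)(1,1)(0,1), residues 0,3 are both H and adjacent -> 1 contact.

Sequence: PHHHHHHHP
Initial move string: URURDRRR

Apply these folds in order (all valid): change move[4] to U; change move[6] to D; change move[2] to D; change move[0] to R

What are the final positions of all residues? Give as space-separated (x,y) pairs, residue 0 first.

Answer: (0,0) (1,0) (2,0) (2,-1) (3,-1) (3,0) (4,0) (4,-1) (5,-1)

Derivation:
Initial moves: URURDRRR
Fold: move[4]->U => URURURRR (positions: [(0, 0), (0, 1), (1, 1), (1, 2), (2, 2), (2, 3), (3, 3), (4, 3), (5, 3)])
Fold: move[6]->D => URURURDR (positions: [(0, 0), (0, 1), (1, 1), (1, 2), (2, 2), (2, 3), (3, 3), (3, 2), (4, 2)])
Fold: move[2]->D => URDRURDR (positions: [(0, 0), (0, 1), (1, 1), (1, 0), (2, 0), (2, 1), (3, 1), (3, 0), (4, 0)])
Fold: move[0]->R => RRDRURDR (positions: [(0, 0), (1, 0), (2, 0), (2, -1), (3, -1), (3, 0), (4, 0), (4, -1), (5, -1)])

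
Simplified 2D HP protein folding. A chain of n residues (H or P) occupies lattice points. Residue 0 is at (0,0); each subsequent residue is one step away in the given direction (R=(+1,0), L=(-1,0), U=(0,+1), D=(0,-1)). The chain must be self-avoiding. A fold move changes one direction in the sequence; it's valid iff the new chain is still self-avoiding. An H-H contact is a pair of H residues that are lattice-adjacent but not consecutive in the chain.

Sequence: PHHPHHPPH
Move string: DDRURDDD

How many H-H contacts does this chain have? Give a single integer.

Positions: [(0, 0), (0, -1), (0, -2), (1, -2), (1, -1), (2, -1), (2, -2), (2, -3), (2, -4)]
H-H contact: residue 1 @(0,-1) - residue 4 @(1, -1)

Answer: 1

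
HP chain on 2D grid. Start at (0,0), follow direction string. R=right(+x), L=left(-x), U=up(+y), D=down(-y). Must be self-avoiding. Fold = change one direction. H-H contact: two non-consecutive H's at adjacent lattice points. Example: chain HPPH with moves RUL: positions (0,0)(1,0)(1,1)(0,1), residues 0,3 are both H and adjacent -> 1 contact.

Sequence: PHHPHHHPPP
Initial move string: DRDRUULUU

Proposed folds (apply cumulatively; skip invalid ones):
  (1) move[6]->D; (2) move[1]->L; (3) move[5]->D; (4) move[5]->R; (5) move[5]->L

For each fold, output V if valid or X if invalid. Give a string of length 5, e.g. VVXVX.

Initial: DRDRUULUU -> [(0, 0), (0, -1), (1, -1), (1, -2), (2, -2), (2, -1), (2, 0), (1, 0), (1, 1), (1, 2)]
Fold 1: move[6]->D => DRDRUUDUU INVALID (collision), skipped
Fold 2: move[1]->L => DLDRUULUU INVALID (collision), skipped
Fold 3: move[5]->D => DRDRUDLUU INVALID (collision), skipped
Fold 4: move[5]->R => DRDRURLUU INVALID (collision), skipped
Fold 5: move[5]->L => DRDRULLUU INVALID (collision), skipped

Answer: XXXXX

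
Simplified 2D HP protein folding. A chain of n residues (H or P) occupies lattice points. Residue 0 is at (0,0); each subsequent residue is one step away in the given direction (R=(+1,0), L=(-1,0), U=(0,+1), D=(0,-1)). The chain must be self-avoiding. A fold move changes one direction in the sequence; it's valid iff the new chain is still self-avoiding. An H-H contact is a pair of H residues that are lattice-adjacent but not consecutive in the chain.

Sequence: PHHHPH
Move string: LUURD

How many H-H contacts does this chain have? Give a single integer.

Answer: 1

Derivation:
Positions: [(0, 0), (-1, 0), (-1, 1), (-1, 2), (0, 2), (0, 1)]
H-H contact: residue 2 @(-1,1) - residue 5 @(0, 1)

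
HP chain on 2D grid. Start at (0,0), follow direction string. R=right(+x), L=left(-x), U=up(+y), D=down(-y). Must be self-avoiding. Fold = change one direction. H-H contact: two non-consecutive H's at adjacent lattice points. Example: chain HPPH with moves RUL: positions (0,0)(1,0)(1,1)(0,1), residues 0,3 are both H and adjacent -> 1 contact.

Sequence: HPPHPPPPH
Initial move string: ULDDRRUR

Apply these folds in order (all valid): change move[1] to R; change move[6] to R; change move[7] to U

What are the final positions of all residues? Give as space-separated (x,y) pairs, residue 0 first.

Initial moves: ULDDRRUR
Fold: move[1]->R => URDDRRUR (positions: [(0, 0), (0, 1), (1, 1), (1, 0), (1, -1), (2, -1), (3, -1), (3, 0), (4, 0)])
Fold: move[6]->R => URDDRRRR (positions: [(0, 0), (0, 1), (1, 1), (1, 0), (1, -1), (2, -1), (3, -1), (4, -1), (5, -1)])
Fold: move[7]->U => URDDRRRU (positions: [(0, 0), (0, 1), (1, 1), (1, 0), (1, -1), (2, -1), (3, -1), (4, -1), (4, 0)])

Answer: (0,0) (0,1) (1,1) (1,0) (1,-1) (2,-1) (3,-1) (4,-1) (4,0)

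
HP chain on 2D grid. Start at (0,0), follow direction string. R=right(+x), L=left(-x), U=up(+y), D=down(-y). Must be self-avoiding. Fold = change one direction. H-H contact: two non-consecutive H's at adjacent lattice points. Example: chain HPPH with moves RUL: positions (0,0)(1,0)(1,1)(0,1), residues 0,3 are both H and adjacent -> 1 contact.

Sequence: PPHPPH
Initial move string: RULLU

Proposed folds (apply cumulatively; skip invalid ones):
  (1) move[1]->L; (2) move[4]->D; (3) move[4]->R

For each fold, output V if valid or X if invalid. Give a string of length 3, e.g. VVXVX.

Answer: XVX

Derivation:
Initial: RULLU -> [(0, 0), (1, 0), (1, 1), (0, 1), (-1, 1), (-1, 2)]
Fold 1: move[1]->L => RLLLU INVALID (collision), skipped
Fold 2: move[4]->D => RULLD VALID
Fold 3: move[4]->R => RULLR INVALID (collision), skipped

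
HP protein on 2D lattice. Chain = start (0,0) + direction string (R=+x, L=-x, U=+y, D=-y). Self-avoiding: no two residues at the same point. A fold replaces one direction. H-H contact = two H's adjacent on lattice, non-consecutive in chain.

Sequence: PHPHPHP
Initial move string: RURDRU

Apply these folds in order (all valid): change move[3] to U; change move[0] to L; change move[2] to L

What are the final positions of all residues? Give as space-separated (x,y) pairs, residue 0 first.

Initial moves: RURDRU
Fold: move[3]->U => RURURU (positions: [(0, 0), (1, 0), (1, 1), (2, 1), (2, 2), (3, 2), (3, 3)])
Fold: move[0]->L => LURURU (positions: [(0, 0), (-1, 0), (-1, 1), (0, 1), (0, 2), (1, 2), (1, 3)])
Fold: move[2]->L => LULURU (positions: [(0, 0), (-1, 0), (-1, 1), (-2, 1), (-2, 2), (-1, 2), (-1, 3)])

Answer: (0,0) (-1,0) (-1,1) (-2,1) (-2,2) (-1,2) (-1,3)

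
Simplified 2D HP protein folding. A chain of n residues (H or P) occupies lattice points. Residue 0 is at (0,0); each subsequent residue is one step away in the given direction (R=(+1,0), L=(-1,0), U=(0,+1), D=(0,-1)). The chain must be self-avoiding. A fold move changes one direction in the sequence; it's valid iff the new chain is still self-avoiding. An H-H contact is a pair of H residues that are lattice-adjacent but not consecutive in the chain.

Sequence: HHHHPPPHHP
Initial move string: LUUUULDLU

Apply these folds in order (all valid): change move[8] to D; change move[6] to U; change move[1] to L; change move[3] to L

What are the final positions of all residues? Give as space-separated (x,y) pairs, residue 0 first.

Initial moves: LUUUULDLU
Fold: move[8]->D => LUUUULDLD (positions: [(0, 0), (-1, 0), (-1, 1), (-1, 2), (-1, 3), (-1, 4), (-2, 4), (-2, 3), (-3, 3), (-3, 2)])
Fold: move[6]->U => LUUUULULD (positions: [(0, 0), (-1, 0), (-1, 1), (-1, 2), (-1, 3), (-1, 4), (-2, 4), (-2, 5), (-3, 5), (-3, 4)])
Fold: move[1]->L => LLUUULULD (positions: [(0, 0), (-1, 0), (-2, 0), (-2, 1), (-2, 2), (-2, 3), (-3, 3), (-3, 4), (-4, 4), (-4, 3)])
Fold: move[3]->L => LLULULULD (positions: [(0, 0), (-1, 0), (-2, 0), (-2, 1), (-3, 1), (-3, 2), (-4, 2), (-4, 3), (-5, 3), (-5, 2)])

Answer: (0,0) (-1,0) (-2,0) (-2,1) (-3,1) (-3,2) (-4,2) (-4,3) (-5,3) (-5,2)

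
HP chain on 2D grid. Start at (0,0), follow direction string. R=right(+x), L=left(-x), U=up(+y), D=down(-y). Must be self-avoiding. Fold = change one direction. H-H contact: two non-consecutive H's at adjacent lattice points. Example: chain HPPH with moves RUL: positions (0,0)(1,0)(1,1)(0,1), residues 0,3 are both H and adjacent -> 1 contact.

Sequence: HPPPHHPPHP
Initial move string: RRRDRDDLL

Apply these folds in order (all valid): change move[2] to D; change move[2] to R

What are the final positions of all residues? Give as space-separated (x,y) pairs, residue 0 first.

Answer: (0,0) (1,0) (2,0) (3,0) (3,-1) (4,-1) (4,-2) (4,-3) (3,-3) (2,-3)

Derivation:
Initial moves: RRRDRDDLL
Fold: move[2]->D => RRDDRDDLL (positions: [(0, 0), (1, 0), (2, 0), (2, -1), (2, -2), (3, -2), (3, -3), (3, -4), (2, -4), (1, -4)])
Fold: move[2]->R => RRRDRDDLL (positions: [(0, 0), (1, 0), (2, 0), (3, 0), (3, -1), (4, -1), (4, -2), (4, -3), (3, -3), (2, -3)])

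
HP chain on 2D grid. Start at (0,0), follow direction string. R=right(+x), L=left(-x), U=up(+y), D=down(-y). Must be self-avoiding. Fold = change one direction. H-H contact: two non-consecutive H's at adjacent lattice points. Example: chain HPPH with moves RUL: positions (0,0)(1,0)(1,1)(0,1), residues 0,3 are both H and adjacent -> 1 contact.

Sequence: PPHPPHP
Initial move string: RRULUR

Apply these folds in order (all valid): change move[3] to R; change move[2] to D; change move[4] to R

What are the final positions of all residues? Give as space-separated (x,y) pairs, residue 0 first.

Answer: (0,0) (1,0) (2,0) (2,-1) (3,-1) (4,-1) (5,-1)

Derivation:
Initial moves: RRULUR
Fold: move[3]->R => RRURUR (positions: [(0, 0), (1, 0), (2, 0), (2, 1), (3, 1), (3, 2), (4, 2)])
Fold: move[2]->D => RRDRUR (positions: [(0, 0), (1, 0), (2, 0), (2, -1), (3, -1), (3, 0), (4, 0)])
Fold: move[4]->R => RRDRRR (positions: [(0, 0), (1, 0), (2, 0), (2, -1), (3, -1), (4, -1), (5, -1)])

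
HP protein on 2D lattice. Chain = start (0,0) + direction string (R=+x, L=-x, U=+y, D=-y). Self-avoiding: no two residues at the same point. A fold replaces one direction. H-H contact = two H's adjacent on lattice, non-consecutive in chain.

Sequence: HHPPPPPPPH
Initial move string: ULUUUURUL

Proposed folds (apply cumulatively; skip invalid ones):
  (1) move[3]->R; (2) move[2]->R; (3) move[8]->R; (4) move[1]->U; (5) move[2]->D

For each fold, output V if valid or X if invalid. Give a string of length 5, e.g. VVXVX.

Initial: ULUUUURUL -> [(0, 0), (0, 1), (-1, 1), (-1, 2), (-1, 3), (-1, 4), (-1, 5), (0, 5), (0, 6), (-1, 6)]
Fold 1: move[3]->R => ULURUURUL VALID
Fold 2: move[2]->R => ULRRUURUL INVALID (collision), skipped
Fold 3: move[8]->R => ULURUURUR VALID
Fold 4: move[1]->U => UUURUURUR VALID
Fold 5: move[2]->D => UUDRUURUR INVALID (collision), skipped

Answer: VXVVX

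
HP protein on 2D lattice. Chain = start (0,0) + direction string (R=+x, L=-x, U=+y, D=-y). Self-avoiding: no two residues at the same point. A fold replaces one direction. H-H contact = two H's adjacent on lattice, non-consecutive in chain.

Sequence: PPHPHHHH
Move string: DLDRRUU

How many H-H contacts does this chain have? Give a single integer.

Answer: 0

Derivation:
Positions: [(0, 0), (0, -1), (-1, -1), (-1, -2), (0, -2), (1, -2), (1, -1), (1, 0)]
No H-H contacts found.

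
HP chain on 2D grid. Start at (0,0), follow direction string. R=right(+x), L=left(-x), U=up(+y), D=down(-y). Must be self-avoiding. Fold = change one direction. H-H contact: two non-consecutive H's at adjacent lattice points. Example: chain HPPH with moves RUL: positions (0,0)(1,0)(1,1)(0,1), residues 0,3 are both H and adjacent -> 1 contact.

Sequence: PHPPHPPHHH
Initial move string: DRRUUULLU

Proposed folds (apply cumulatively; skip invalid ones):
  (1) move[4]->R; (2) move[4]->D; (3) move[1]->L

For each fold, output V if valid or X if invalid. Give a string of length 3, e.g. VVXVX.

Initial: DRRUUULLU -> [(0, 0), (0, -1), (1, -1), (2, -1), (2, 0), (2, 1), (2, 2), (1, 2), (0, 2), (0, 3)]
Fold 1: move[4]->R => DRRURULLU VALID
Fold 2: move[4]->D => DRRUDULLU INVALID (collision), skipped
Fold 3: move[1]->L => DLRURULLU INVALID (collision), skipped

Answer: VXX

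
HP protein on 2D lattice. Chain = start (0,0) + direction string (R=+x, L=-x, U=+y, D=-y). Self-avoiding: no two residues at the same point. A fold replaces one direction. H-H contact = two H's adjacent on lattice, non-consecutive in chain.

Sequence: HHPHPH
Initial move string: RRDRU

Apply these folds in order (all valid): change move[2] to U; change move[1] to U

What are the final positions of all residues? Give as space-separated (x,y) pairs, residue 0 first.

Initial moves: RRDRU
Fold: move[2]->U => RRURU (positions: [(0, 0), (1, 0), (2, 0), (2, 1), (3, 1), (3, 2)])
Fold: move[1]->U => RUURU (positions: [(0, 0), (1, 0), (1, 1), (1, 2), (2, 2), (2, 3)])

Answer: (0,0) (1,0) (1,1) (1,2) (2,2) (2,3)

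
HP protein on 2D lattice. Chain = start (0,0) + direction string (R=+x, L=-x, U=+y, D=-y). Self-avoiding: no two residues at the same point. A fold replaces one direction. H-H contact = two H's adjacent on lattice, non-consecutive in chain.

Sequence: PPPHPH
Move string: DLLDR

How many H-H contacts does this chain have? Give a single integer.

Positions: [(0, 0), (0, -1), (-1, -1), (-2, -1), (-2, -2), (-1, -2)]
No H-H contacts found.

Answer: 0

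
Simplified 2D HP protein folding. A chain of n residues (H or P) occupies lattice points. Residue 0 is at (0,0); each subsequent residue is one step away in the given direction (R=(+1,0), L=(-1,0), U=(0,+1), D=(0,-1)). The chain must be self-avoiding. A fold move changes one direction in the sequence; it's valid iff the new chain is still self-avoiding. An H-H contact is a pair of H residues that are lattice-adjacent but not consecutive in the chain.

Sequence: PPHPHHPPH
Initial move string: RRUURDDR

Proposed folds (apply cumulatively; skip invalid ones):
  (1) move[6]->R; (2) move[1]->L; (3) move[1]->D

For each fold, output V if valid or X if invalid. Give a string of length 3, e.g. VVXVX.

Initial: RRUURDDR -> [(0, 0), (1, 0), (2, 0), (2, 1), (2, 2), (3, 2), (3, 1), (3, 0), (4, 0)]
Fold 1: move[6]->R => RRUURDRR VALID
Fold 2: move[1]->L => RLUURDRR INVALID (collision), skipped
Fold 3: move[1]->D => RDUURDRR INVALID (collision), skipped

Answer: VXX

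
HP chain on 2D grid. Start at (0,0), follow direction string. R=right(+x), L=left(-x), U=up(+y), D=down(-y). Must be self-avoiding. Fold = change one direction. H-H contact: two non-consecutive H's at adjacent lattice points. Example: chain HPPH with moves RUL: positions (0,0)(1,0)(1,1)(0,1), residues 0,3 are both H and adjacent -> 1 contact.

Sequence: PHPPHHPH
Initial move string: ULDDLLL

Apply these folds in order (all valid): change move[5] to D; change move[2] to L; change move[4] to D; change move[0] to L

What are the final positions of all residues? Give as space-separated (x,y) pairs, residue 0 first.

Answer: (0,0) (-1,0) (-2,0) (-3,0) (-3,-1) (-3,-2) (-3,-3) (-4,-3)

Derivation:
Initial moves: ULDDLLL
Fold: move[5]->D => ULDDLDL (positions: [(0, 0), (0, 1), (-1, 1), (-1, 0), (-1, -1), (-2, -1), (-2, -2), (-3, -2)])
Fold: move[2]->L => ULLDLDL (positions: [(0, 0), (0, 1), (-1, 1), (-2, 1), (-2, 0), (-3, 0), (-3, -1), (-4, -1)])
Fold: move[4]->D => ULLDDDL (positions: [(0, 0), (0, 1), (-1, 1), (-2, 1), (-2, 0), (-2, -1), (-2, -2), (-3, -2)])
Fold: move[0]->L => LLLDDDL (positions: [(0, 0), (-1, 0), (-2, 0), (-3, 0), (-3, -1), (-3, -2), (-3, -3), (-4, -3)])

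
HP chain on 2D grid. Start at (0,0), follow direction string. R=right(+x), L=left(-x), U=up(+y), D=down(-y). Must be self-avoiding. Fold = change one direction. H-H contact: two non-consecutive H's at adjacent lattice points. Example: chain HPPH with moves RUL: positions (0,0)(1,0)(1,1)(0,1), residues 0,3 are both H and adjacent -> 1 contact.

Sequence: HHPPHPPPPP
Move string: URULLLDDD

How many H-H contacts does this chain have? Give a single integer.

Answer: 1

Derivation:
Positions: [(0, 0), (0, 1), (1, 1), (1, 2), (0, 2), (-1, 2), (-2, 2), (-2, 1), (-2, 0), (-2, -1)]
H-H contact: residue 1 @(0,1) - residue 4 @(0, 2)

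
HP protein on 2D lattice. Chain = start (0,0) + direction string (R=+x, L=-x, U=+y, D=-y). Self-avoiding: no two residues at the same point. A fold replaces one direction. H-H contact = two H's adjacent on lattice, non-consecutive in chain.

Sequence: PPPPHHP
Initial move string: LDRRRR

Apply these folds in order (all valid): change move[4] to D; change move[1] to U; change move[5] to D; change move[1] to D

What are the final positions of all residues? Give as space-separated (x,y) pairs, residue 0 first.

Initial moves: LDRRRR
Fold: move[4]->D => LDRRDR (positions: [(0, 0), (-1, 0), (-1, -1), (0, -1), (1, -1), (1, -2), (2, -2)])
Fold: move[1]->U => LURRDR (positions: [(0, 0), (-1, 0), (-1, 1), (0, 1), (1, 1), (1, 0), (2, 0)])
Fold: move[5]->D => LURRDD (positions: [(0, 0), (-1, 0), (-1, 1), (0, 1), (1, 1), (1, 0), (1, -1)])
Fold: move[1]->D => LDRRDD (positions: [(0, 0), (-1, 0), (-1, -1), (0, -1), (1, -1), (1, -2), (1, -3)])

Answer: (0,0) (-1,0) (-1,-1) (0,-1) (1,-1) (1,-2) (1,-3)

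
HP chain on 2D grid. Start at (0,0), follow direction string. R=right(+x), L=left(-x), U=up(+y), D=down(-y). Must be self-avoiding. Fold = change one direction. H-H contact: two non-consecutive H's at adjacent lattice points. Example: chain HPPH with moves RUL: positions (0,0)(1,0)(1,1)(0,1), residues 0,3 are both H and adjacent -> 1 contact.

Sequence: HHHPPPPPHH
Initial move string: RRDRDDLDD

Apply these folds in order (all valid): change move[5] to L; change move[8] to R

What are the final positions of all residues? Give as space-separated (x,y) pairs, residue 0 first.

Answer: (0,0) (1,0) (2,0) (2,-1) (3,-1) (3,-2) (2,-2) (1,-2) (1,-3) (2,-3)

Derivation:
Initial moves: RRDRDDLDD
Fold: move[5]->L => RRDRDLLDD (positions: [(0, 0), (1, 0), (2, 0), (2, -1), (3, -1), (3, -2), (2, -2), (1, -2), (1, -3), (1, -4)])
Fold: move[8]->R => RRDRDLLDR (positions: [(0, 0), (1, 0), (2, 0), (2, -1), (3, -1), (3, -2), (2, -2), (1, -2), (1, -3), (2, -3)])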